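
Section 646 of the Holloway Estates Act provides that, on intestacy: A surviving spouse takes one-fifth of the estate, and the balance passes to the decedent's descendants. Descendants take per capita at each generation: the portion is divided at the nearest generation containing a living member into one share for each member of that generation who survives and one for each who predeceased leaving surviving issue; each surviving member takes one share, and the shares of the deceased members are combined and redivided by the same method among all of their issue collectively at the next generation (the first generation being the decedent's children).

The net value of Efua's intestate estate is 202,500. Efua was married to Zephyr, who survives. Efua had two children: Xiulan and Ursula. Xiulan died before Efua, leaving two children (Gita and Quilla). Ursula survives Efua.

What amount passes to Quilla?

Zephyr takes one-fifth of 202,500 = 40,500. The remaining 162,000 passes to the descendants.
The descendants' portion (162,000) is divided at the children's generation into 2 shares of 81,000. Ursula takes 81,000. The remaining share for the deceased Xiulan (81,000) is carried to the next generation.
That pool (81,000) is divided at the grandchildren's generation equally among Gita and Quilla: 40,500 each.

Quilla receives 40,500.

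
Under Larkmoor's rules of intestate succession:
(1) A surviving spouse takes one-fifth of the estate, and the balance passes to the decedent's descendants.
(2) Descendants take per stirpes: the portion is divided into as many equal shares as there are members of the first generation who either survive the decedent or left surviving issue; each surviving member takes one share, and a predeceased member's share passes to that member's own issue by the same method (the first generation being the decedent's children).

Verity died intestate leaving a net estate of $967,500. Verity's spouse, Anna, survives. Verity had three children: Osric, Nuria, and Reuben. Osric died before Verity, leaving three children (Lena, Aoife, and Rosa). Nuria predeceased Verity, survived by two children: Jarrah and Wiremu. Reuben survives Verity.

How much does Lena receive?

Anna takes one-fifth of $967,500 = $193,500. The remaining $774,000 passes to the descendants.
The descendants' portion ($774,000) is divided into 3 shares of $258,000: Reuben takes $258,000; Osric's $258,000 share passes to Osric's issue; Nuria's $258,000 share passes to Nuria's issue.
Osric's share ($258,000) is divided into 3 shares of $86,000: Lena, Aoife, and Rosa each take $86,000.
Nuria's share ($258,000) is divided into 2 shares of $129,000: Jarrah and Wiremu each take $129,000.

Lena receives $86,000.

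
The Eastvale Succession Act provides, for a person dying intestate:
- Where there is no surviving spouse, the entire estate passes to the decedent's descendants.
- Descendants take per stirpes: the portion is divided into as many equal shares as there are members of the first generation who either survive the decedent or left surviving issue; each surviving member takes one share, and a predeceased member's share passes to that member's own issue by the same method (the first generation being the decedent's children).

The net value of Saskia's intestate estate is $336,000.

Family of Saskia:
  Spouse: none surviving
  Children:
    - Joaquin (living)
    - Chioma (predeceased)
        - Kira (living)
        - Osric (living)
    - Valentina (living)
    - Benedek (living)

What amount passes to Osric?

Osric receives $42,000.

The entire $336,000 passes to the descendants.
That amount ($336,000) is divided into 4 shares of $84,000: Joaquin, Valentina, and Benedek each take $84,000; Chioma's $84,000 share passes to Chioma's issue.
Chioma's share ($84,000) is divided into 2 shares of $42,000: Kira and Osric each take $42,000.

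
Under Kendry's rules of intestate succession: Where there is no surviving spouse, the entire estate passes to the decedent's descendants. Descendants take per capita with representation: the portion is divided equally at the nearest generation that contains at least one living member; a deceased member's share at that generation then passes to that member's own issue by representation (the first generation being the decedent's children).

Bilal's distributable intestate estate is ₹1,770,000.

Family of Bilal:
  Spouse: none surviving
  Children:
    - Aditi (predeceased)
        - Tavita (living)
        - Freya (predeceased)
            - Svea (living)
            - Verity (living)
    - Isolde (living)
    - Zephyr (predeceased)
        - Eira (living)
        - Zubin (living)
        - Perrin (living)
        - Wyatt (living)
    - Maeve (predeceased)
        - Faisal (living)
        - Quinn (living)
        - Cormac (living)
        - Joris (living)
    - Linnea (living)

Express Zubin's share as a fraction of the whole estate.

The entire ₹1,770,000 passes to the descendants.
That amount (₹1,770,000) is divided into 5 shares of ₹354,000: Isolde and Linnea each take ₹354,000; Aditi's ₹354,000 share passes to Aditi's issue; Zephyr's ₹354,000 share passes to Zephyr's issue; Maeve's ₹354,000 share passes to Maeve's issue.
Aditi's share (₹354,000) is divided into 2 shares of ₹177,000: Tavita takes ₹177,000; Freya's ₹177,000 share passes to Freya's issue.
Freya's share (₹177,000) is divided into 2 shares of ₹88,500: Svea and Verity each take ₹88,500.
Zephyr's share (₹354,000) is divided into 4 shares of ₹88,500: Eira, Zubin, Perrin, and Wyatt each take ₹88,500.
Maeve's share (₹354,000) is divided into 4 shares of ₹88,500: Faisal, Quinn, Cormac, and Joris each take ₹88,500.

Zubin receives 1/20 of the estate.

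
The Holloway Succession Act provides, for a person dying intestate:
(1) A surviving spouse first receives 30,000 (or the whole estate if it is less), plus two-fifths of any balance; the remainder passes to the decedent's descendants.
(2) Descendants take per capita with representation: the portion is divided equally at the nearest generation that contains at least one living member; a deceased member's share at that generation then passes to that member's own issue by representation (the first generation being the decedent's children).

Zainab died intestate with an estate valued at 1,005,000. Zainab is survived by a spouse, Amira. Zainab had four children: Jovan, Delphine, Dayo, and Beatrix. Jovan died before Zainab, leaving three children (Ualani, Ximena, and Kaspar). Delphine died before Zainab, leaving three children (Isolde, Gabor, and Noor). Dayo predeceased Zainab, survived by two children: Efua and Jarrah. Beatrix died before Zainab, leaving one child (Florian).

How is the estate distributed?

Amira first takes 30,000, leaving a balance of 975,000. Amira then takes two-fifths of the balance (390,000), for a total of 420,000. The remaining 585,000 passes to the descendants.
No child survives, so the initial division is made at the grandchildren's generation.
The descendants' portion (585,000) is divided into 9 shares of 65,000: Ualani, Ximena, Kaspar, Isolde, Gabor, Noor, Efua, Jarrah, and Florian each take 65,000.

Amira: 420,000; Ualani: 65,000; Ximena: 65,000; Kaspar: 65,000; Isolde: 65,000; Gabor: 65,000; Noor: 65,000; Efua: 65,000; Jarrah: 65,000; Florian: 65,000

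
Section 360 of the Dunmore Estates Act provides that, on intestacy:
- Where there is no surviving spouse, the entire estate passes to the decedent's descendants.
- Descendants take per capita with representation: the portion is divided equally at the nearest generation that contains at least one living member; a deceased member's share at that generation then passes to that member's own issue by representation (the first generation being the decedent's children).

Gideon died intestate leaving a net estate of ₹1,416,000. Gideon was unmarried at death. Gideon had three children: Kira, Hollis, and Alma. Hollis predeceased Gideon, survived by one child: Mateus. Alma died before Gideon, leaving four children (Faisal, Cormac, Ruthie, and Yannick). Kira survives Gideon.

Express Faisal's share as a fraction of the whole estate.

Faisal receives 1/12 of the estate.

The entire ₹1,416,000 passes to the descendants.
That amount (₹1,416,000) is divided into 3 shares of ₹472,000: Kira takes ₹472,000; Hollis's ₹472,000 share passes to Hollis's issue; Alma's ₹472,000 share passes to Alma's issue.
Hollis's share (₹472,000) passes entirely to Mateus.
Alma's share (₹472,000) is divided into 4 shares of ₹118,000: Faisal, Cormac, Ruthie, and Yannick each take ₹118,000.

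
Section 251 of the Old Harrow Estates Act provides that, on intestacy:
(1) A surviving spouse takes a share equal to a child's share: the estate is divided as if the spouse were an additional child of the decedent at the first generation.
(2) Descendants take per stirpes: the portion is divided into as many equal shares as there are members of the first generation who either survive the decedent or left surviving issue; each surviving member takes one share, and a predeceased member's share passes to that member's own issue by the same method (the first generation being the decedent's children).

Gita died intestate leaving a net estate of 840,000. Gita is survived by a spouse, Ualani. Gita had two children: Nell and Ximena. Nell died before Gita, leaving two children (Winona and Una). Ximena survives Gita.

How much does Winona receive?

The spouse counts as an additional share at the children's level, so there are 3 primary shares of 280,000. Ualani takes one such share (280,000).
The children's combined portion (560,000) is divided into 2 shares of 280,000: Ximena takes 280,000; Nell's 280,000 share passes to Nell's issue.
Nell's share (280,000) is divided into 2 shares of 140,000: Winona and Una each take 140,000.

Winona receives 140,000.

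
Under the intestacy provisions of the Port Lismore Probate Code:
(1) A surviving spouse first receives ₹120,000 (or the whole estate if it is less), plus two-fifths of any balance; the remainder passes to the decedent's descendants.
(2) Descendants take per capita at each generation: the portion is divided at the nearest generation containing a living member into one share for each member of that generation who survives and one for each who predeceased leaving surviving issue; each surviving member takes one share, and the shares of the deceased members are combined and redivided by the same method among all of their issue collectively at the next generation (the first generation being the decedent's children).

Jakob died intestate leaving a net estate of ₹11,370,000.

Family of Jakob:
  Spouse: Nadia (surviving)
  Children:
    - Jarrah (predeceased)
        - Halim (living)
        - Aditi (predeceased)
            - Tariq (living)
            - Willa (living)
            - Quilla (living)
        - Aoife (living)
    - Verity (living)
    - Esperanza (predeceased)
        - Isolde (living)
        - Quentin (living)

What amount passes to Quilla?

Quilla receives ₹300,000.

Nadia first takes ₹120,000, leaving a balance of ₹11,250,000. Nadia then takes two-fifths of the balance (₹4,500,000), for a total of ₹4,620,000. The remaining ₹6,750,000 passes to the descendants.
The descendants' portion (₹6,750,000) is divided at the children's generation into 3 shares of ₹2,250,000. Verity takes ₹2,250,000. The 2 shares of the deceased (Jarrah and Esperanza) are combined into a pool of ₹4,500,000.
That pool (₹4,500,000) is divided at the grandchildren's generation into 5 shares of ₹900,000. Halim, Aoife, Isolde, and Quentin each take ₹900,000. The remaining share for the deceased Aditi (₹900,000) is carried to the next generation.
That pool (₹900,000) is divided at the great-grandchildren's generation equally among Tariq, Willa, and Quilla: ₹300,000 each.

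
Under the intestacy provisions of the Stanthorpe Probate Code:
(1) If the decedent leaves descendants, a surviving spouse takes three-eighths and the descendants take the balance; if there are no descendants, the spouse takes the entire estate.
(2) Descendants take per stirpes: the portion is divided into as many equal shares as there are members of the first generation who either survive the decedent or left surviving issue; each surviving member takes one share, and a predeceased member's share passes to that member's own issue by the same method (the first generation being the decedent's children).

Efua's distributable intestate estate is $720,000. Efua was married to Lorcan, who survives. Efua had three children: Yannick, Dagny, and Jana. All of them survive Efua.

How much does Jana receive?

Jana receives $150,000.

Lorcan takes three-eighths of $720,000 = $270,000. The remaining $450,000 passes to the descendants.
The descendants' portion ($450,000) is divided into 3 shares of $150,000: Yannick, Dagny, and Jana each take $150,000.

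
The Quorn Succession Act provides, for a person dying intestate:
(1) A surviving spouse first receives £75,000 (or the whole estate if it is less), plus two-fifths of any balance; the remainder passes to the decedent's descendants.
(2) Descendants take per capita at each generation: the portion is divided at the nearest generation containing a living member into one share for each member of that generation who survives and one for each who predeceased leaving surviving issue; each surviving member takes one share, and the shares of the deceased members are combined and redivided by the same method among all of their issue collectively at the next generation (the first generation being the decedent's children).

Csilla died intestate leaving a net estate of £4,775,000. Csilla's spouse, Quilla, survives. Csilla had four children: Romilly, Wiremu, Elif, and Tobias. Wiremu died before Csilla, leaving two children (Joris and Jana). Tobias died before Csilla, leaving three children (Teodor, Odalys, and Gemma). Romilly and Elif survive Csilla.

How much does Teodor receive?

Quilla first takes £75,000, leaving a balance of £4,700,000. Quilla then takes two-fifths of the balance (£1,880,000), for a total of £1,955,000. The remaining £2,820,000 passes to the descendants.
The descendants' portion (£2,820,000) is divided at the children's generation into 4 shares of £705,000. Romilly and Elif each take £705,000. The 2 shares of the deceased (Wiremu and Tobias) are combined into a pool of £1,410,000.
That pool (£1,410,000) is divided at the grandchildren's generation equally among Joris, Jana, Teodor, Odalys, and Gemma: £282,000 each.

Teodor receives £282,000.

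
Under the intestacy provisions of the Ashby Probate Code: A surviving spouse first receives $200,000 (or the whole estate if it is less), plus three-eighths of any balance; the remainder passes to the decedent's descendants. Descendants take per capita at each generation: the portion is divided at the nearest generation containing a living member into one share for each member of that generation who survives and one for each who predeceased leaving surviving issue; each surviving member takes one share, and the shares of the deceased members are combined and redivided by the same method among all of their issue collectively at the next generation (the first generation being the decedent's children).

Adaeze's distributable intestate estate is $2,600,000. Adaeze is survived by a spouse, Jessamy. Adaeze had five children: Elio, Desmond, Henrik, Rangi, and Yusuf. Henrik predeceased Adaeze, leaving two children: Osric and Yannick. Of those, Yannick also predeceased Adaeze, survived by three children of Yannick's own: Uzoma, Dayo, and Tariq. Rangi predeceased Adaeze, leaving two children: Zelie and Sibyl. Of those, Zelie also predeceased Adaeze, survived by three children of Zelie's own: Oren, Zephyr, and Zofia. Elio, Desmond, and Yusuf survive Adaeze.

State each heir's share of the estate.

Jessamy: $1,100,000; Elio: $300,000; Desmond: $300,000; Osric: $150,000; Uzoma: $50,000; Dayo: $50,000; Tariq: $50,000; Oren: $50,000; Zephyr: $50,000; Zofia: $50,000; Sibyl: $150,000; Yusuf: $300,000

Jessamy first takes $200,000, leaving a balance of $2,400,000. Jessamy then takes three-eighths of the balance ($900,000), for a total of $1,100,000. The remaining $1,500,000 passes to the descendants.
The descendants' portion ($1,500,000) is divided at the children's generation into 5 shares of $300,000. Elio, Desmond, and Yusuf each take $300,000. The 2 shares of the deceased (Henrik and Rangi) are combined into a pool of $600,000.
That pool ($600,000) is divided at the grandchildren's generation into 4 shares of $150,000. Osric and Sibyl each take $150,000. The 2 shares of the deceased (Yannick and Zelie) are combined into a pool of $300,000.
That pool ($300,000) is divided at the great-grandchildren's generation equally among Uzoma, Dayo, Tariq, Oren, Zephyr, and Zofia: $50,000 each.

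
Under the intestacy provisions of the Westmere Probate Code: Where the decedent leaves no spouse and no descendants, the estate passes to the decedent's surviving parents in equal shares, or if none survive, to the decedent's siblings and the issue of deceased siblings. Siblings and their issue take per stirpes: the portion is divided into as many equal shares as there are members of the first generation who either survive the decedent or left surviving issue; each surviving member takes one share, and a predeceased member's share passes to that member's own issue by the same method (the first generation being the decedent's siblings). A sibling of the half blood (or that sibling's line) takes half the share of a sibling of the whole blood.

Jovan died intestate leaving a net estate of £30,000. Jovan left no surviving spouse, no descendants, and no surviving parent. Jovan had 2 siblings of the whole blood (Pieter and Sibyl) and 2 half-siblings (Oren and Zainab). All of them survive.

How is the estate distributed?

The entire £30,000 passes to the siblings and their issue.
Counting each half-blood sibling's line as half a unit, there are 3 units in £30,000, so one unit is £10,000. Whole-blood lines (Pieter and Sibyl) take £10,000 each; half-blood lines (Oren and Zainab) take £5,000 each.

Oren: £5,000; Zainab: £5,000; Pieter: £10,000; Sibyl: £10,000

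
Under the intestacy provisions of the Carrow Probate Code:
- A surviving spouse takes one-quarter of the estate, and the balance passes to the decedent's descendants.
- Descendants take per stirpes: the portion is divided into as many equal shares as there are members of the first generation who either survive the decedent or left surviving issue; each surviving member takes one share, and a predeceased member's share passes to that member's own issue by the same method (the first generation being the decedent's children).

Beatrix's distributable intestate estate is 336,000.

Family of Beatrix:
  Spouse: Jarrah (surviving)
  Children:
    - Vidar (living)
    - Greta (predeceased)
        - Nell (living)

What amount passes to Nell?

Jarrah takes one-quarter of 336,000 = 84,000. The remaining 252,000 passes to the descendants.
The descendants' portion (252,000) is divided into 2 shares of 126,000: Vidar takes 126,000; Greta's 126,000 share passes to Greta's issue.
Greta's share (126,000) passes entirely to Nell.

Nell receives 126,000.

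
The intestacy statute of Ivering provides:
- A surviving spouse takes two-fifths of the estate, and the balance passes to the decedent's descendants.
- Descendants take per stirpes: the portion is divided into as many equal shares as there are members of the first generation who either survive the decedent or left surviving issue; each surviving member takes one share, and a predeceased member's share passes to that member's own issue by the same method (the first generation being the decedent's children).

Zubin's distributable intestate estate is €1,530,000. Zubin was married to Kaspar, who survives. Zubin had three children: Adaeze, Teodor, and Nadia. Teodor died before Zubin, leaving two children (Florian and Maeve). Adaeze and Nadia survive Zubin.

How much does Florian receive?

Kaspar takes two-fifths of €1,530,000 = €612,000. The remaining €918,000 passes to the descendants.
The descendants' portion (€918,000) is divided into 3 shares of €306,000: Adaeze and Nadia each take €306,000; Teodor's €306,000 share passes to Teodor's issue.
Teodor's share (€306,000) is divided into 2 shares of €153,000: Florian and Maeve each take €153,000.

Florian receives €153,000.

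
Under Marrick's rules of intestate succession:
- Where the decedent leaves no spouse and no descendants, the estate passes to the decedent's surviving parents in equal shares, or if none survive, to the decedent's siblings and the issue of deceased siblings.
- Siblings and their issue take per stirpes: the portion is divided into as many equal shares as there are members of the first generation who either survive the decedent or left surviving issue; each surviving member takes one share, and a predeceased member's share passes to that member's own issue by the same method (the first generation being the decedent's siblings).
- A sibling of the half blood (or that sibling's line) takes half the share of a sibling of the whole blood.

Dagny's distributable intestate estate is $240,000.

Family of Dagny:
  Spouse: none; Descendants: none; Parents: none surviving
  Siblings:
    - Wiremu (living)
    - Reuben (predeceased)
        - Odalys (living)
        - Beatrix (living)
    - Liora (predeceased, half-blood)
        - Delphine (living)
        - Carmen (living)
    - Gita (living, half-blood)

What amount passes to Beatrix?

The entire $240,000 passes to the siblings and their issue.
Counting each half-blood sibling's line as half a unit, there are 3 units in $240,000, so one unit is $80,000. Whole-blood lines (Wiremu and Reuben) take $80,000 each; half-blood lines (Liora and Gita) take $40,000 each.
Reuben's share ($80,000) is divided into 2 shares of $40,000: Odalys and Beatrix each take $40,000.
Liora's share ($40,000) is divided into 2 shares of $20,000: Delphine and Carmen each take $20,000.

Beatrix receives $40,000.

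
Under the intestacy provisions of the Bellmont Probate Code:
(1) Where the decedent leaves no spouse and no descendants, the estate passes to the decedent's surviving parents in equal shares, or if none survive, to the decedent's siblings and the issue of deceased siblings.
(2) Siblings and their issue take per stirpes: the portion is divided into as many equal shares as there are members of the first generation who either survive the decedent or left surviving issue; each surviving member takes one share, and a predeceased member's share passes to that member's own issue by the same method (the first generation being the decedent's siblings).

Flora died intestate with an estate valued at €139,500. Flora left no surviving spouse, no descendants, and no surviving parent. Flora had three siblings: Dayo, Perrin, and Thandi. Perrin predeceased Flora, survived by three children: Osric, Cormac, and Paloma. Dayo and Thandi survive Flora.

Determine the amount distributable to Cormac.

Cormac receives €15,500.

The entire €139,500 passes to the siblings and their issue.
That amount (€139,500) is divided into 3 shares of €46,500: Dayo and Thandi each take €46,500; Perrin's €46,500 share passes to Perrin's issue.
Perrin's share (€46,500) is divided into 3 shares of €15,500: Osric, Cormac, and Paloma each take €15,500.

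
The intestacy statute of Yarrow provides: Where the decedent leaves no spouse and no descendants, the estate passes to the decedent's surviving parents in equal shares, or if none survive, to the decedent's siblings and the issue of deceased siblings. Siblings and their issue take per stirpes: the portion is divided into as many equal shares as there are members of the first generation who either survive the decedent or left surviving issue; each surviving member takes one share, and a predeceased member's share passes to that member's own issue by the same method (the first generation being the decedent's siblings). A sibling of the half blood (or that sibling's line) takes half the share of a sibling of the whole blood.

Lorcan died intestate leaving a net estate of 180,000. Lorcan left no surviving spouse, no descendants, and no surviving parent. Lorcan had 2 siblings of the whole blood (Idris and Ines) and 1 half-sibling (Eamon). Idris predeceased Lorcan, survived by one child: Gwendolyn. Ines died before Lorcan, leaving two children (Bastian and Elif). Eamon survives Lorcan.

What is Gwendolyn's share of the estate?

The entire 180,000 passes to the siblings and their issue.
Counting each half-blood sibling's line as half a unit, there are 5/2 units in 180,000, so one unit is 72,000. Whole-blood lines (Idris and Ines) take 72,000 each; half-blood lines (Eamon) take 36,000 each.
Idris's share (72,000) passes entirely to Gwendolyn.
Ines's share (72,000) is divided into 2 shares of 36,000: Bastian and Elif each take 36,000.

Gwendolyn receives 72,000.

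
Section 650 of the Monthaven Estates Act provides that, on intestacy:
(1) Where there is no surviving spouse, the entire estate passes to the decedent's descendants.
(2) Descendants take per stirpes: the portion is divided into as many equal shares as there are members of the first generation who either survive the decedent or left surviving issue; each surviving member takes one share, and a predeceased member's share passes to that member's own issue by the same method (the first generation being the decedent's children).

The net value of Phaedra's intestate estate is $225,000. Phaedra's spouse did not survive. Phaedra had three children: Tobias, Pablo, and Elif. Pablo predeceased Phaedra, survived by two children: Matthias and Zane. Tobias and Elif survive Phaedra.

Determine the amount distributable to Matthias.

The entire $225,000 passes to the descendants.
That amount ($225,000) is divided into 3 shares of $75,000: Tobias and Elif each take $75,000; Pablo's $75,000 share passes to Pablo's issue.
Pablo's share ($75,000) is divided into 2 shares of $37,500: Matthias and Zane each take $37,500.

Matthias receives $37,500.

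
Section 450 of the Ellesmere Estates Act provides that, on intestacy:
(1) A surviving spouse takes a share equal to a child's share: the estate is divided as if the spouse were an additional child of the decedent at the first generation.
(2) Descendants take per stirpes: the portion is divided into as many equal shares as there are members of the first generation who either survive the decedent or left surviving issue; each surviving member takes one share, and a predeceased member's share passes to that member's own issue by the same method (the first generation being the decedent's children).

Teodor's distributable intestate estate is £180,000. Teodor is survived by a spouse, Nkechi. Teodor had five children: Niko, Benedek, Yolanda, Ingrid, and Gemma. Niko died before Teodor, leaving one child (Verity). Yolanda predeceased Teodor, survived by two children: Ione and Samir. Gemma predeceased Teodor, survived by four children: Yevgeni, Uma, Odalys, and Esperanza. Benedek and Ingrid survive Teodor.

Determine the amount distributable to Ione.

The spouse counts as an additional share at the children's level, so there are 6 primary shares of £30,000. Nkechi takes one such share (£30,000).
The children's combined portion (£150,000) is divided into 5 shares of £30,000: Benedek and Ingrid each take £30,000; Niko's £30,000 share passes to Niko's issue; Yolanda's £30,000 share passes to Yolanda's issue; Gemma's £30,000 share passes to Gemma's issue.
Niko's share (£30,000) passes entirely to Verity.
Yolanda's share (£30,000) is divided into 2 shares of £15,000: Ione and Samir each take £15,000.
Gemma's share (£30,000) is divided into 4 shares of £7,500: Yevgeni, Uma, Odalys, and Esperanza each take £7,500.

Ione receives £15,000.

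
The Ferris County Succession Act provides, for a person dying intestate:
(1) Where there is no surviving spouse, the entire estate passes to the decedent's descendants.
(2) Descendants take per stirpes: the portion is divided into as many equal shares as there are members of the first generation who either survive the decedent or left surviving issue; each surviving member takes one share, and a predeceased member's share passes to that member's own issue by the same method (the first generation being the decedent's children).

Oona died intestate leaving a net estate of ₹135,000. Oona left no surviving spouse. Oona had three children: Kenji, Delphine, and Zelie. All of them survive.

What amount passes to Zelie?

Zelie receives ₹45,000.

The entire ₹135,000 passes to the descendants.
That amount (₹135,000) is divided into 3 shares of ₹45,000: Kenji, Delphine, and Zelie each take ₹45,000.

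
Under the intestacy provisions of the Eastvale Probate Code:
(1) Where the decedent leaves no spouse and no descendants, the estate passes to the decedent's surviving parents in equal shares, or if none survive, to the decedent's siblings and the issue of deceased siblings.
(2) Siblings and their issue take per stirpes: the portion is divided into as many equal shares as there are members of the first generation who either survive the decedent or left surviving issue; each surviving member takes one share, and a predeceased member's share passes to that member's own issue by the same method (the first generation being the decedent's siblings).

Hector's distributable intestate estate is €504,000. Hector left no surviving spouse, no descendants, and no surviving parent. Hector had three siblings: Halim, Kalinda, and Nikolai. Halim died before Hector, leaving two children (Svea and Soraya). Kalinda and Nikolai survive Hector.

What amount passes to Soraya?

Soraya receives €84,000.

The entire €504,000 passes to the siblings and their issue.
That amount (€504,000) is divided into 3 shares of €168,000: Kalinda and Nikolai each take €168,000; Halim's €168,000 share passes to Halim's issue.
Halim's share (€168,000) is divided into 2 shares of €84,000: Svea and Soraya each take €84,000.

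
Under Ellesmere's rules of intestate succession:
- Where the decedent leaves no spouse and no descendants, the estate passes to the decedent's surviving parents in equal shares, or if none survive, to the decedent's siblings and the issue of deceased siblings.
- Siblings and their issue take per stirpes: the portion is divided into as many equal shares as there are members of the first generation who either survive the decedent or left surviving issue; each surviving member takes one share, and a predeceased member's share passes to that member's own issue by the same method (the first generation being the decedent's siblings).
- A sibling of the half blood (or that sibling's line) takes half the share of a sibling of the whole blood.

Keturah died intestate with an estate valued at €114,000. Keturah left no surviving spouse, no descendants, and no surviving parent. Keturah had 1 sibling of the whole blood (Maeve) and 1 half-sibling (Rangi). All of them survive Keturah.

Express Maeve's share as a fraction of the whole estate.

Maeve receives 2/3 of the estate.

The entire €114,000 passes to the siblings and their issue.
Counting each half-blood sibling's line as half a unit, there are 3/2 units in €114,000, so one unit is €76,000. Whole-blood lines (Maeve) take €76,000 each; half-blood lines (Rangi) take €38,000 each.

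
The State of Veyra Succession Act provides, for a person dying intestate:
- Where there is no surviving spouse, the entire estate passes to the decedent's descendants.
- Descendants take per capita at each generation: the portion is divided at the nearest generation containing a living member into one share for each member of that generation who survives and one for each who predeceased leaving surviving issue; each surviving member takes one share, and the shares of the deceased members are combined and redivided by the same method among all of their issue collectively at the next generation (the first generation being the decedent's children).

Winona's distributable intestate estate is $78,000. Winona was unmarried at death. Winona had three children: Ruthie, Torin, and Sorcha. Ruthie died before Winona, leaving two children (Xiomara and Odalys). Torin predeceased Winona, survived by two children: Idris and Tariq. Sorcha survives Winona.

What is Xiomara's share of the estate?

The entire $78,000 passes to the descendants.
That amount ($78,000) is divided at the children's generation into 3 shares of $26,000. Sorcha takes $26,000. The 2 shares of the deceased (Ruthie and Torin) are combined into a pool of $52,000.
That pool ($52,000) is divided at the grandchildren's generation equally among Xiomara, Odalys, Idris, and Tariq: $13,000 each.

Xiomara receives $13,000.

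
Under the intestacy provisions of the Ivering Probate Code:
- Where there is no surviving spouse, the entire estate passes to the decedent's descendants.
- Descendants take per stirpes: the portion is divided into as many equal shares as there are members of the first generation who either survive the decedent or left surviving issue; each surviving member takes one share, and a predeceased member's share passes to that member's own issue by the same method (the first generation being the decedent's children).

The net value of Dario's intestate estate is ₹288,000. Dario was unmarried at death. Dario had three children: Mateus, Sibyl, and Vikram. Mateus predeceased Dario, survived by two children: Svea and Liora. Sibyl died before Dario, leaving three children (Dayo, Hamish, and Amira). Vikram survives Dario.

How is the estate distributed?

The entire ₹288,000 passes to the descendants.
That amount (₹288,000) is divided into 3 shares of ₹96,000: Vikram takes ₹96,000; Mateus's ₹96,000 share passes to Mateus's issue; Sibyl's ₹96,000 share passes to Sibyl's issue.
Mateus's share (₹96,000) is divided into 2 shares of ₹48,000: Svea and Liora each take ₹48,000.
Sibyl's share (₹96,000) is divided into 3 shares of ₹32,000: Dayo, Hamish, and Amira each take ₹32,000.

Svea: ₹48,000; Liora: ₹48,000; Dayo: ₹32,000; Hamish: ₹32,000; Amira: ₹32,000; Vikram: ₹96,000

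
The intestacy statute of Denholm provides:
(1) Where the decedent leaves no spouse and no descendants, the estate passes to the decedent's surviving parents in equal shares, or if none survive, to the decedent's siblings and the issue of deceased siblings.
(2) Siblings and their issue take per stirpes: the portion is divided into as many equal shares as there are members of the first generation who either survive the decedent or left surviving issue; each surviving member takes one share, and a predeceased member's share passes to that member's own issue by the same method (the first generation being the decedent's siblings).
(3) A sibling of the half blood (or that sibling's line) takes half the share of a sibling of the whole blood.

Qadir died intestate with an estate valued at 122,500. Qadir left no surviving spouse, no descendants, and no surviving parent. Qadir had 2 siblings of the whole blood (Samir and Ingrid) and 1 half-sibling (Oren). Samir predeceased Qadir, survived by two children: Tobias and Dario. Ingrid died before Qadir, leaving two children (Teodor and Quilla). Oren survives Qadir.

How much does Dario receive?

Dario receives 24,500.

The entire 122,500 passes to the siblings and their issue.
Counting each half-blood sibling's line as half a unit, there are 5/2 units in 122,500, so one unit is 49,000. Whole-blood lines (Samir and Ingrid) take 49,000 each; half-blood lines (Oren) take 24,500 each.
Samir's share (49,000) is divided into 2 shares of 24,500: Tobias and Dario each take 24,500.
Ingrid's share (49,000) is divided into 2 shares of 24,500: Teodor and Quilla each take 24,500.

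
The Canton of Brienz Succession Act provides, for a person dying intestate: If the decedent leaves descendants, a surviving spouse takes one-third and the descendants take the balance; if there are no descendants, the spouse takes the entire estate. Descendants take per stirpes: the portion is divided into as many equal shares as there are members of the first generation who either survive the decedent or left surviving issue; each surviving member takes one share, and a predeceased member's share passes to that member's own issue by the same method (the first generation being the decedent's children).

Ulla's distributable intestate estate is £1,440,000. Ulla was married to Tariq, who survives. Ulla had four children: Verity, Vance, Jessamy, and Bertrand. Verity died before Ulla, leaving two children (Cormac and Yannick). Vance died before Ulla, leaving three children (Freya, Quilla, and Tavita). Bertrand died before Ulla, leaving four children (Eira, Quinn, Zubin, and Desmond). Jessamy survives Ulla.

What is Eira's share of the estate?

Tariq takes one-third of £1,440,000 = £480,000. The remaining £960,000 passes to the descendants.
The descendants' portion (£960,000) is divided into 4 shares of £240,000: Jessamy takes £240,000; Verity's £240,000 share passes to Verity's issue; Vance's £240,000 share passes to Vance's issue; Bertrand's £240,000 share passes to Bertrand's issue.
Verity's share (£240,000) is divided into 2 shares of £120,000: Cormac and Yannick each take £120,000.
Vance's share (£240,000) is divided into 3 shares of £80,000: Freya, Quilla, and Tavita each take £80,000.
Bertrand's share (£240,000) is divided into 4 shares of £60,000: Eira, Quinn, Zubin, and Desmond each take £60,000.

Eira receives £60,000.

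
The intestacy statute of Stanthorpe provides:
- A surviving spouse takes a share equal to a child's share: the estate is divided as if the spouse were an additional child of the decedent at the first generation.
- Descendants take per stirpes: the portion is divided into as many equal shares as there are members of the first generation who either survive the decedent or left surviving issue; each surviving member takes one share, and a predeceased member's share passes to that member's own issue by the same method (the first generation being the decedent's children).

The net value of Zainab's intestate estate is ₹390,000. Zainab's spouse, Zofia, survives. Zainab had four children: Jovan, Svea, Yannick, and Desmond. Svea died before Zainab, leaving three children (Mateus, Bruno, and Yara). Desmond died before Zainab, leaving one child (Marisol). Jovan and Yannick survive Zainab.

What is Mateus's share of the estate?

The spouse counts as an additional share at the children's level, so there are 5 primary shares of ₹78,000. Zofia takes one such share (₹78,000).
The children's combined portion (₹312,000) is divided into 4 shares of ₹78,000: Jovan and Yannick each take ₹78,000; Svea's ₹78,000 share passes to Svea's issue; Desmond's ₹78,000 share passes to Desmond's issue.
Svea's share (₹78,000) is divided into 3 shares of ₹26,000: Mateus, Bruno, and Yara each take ₹26,000.
Desmond's share (₹78,000) passes entirely to Marisol.

Mateus receives ₹26,000.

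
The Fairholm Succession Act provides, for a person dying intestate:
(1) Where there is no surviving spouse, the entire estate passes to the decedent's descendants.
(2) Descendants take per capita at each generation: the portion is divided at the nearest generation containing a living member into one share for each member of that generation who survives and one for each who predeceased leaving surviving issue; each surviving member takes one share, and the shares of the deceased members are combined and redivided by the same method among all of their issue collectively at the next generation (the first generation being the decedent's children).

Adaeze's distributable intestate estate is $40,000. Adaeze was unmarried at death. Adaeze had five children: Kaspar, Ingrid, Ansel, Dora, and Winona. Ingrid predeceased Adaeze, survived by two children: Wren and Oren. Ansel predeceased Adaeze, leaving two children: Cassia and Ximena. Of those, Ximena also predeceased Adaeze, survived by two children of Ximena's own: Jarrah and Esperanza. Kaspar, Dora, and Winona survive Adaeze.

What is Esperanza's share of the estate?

Esperanza receives $2,000.

The entire $40,000 passes to the descendants.
That amount ($40,000) is divided at the children's generation into 5 shares of $8,000. Kaspar, Dora, and Winona each take $8,000. The 2 shares of the deceased (Ingrid and Ansel) are combined into a pool of $16,000.
That pool ($16,000) is divided at the grandchildren's generation into 4 shares of $4,000. Wren, Oren, and Cassia each take $4,000. The remaining share for the deceased Ximena ($4,000) is carried to the next generation.
That pool ($4,000) is divided at the great-grandchildren's generation equally among Jarrah and Esperanza: $2,000 each.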